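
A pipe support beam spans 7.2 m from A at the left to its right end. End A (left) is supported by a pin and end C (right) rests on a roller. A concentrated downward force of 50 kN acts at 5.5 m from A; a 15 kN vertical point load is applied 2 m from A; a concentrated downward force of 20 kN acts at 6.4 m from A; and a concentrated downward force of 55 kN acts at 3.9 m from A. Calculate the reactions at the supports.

A_x = 0, A_y = 50.07 kN, C_y = 89.93 kN

ΣM about A: C_y·7.2 − 50·5.5 − 15·2 − 20·6.4 − 55·3.9 = 0 → C_y = 647.5/7.2 = 89.9306 ≈ 89.93 kN.
ΣF_y = 0: A_y + 89.9306 − 50 − 15 − 20 − 55 = 0 → A_y = 50.07 kN.
ΣF_x = 0: no horizontal applied forces, so A_x = 0.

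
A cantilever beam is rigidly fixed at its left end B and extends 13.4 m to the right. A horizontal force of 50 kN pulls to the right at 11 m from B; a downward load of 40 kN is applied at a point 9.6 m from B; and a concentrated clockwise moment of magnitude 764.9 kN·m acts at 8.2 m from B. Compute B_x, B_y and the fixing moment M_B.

ΣF_x = 0: B_x + 50 = 0 → B_x = -50.00 kN.
ΣF_y = 0: B_y − 40 = 0 → B_y = 40.00 kN.
ΣM about B: M_B − 40·9.6 − 764.9 = 0 → M_B = 1149 kN·m.

B_x = -50.00 kN, B_y = 40.00 kN, M_B = 1149 kN·m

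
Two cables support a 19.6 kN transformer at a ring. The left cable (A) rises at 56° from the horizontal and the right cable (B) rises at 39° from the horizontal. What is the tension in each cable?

T_A = 15.29 kN, T_B = 11.00 kN

ΣF_x = 0: −T_A·cos56° + T_B·cos39° = 0 → T_B = 0.719547·T_A.
ΣF_y = 0: T_A·sin56° + T_B·sin39° = 19.6.
Substitute: T_A·(0.829038 + 0.719547·0.62932) = 19.6 → T_A = 15.2902 ≈ 15.29 kN.
Then T_B = 0.719547 × 15.2902 = 11.00 kN.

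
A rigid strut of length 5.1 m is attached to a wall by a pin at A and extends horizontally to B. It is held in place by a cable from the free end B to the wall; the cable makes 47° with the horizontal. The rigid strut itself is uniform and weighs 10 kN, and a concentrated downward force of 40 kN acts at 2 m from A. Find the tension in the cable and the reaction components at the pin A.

ΣM about A: T·sin47°·5.1 − 10·2.55 − 40·2 = 0 → T = 105.5/(5.1·0.731354) = 28.2849 ≈ 28.28 kN.
ΣF_x = 0: A_x − T·cos47° = 0 → A_x = 28.2849 × 0.681998 = 19.29 kN.
ΣF_y = 0: A_y + T·sin47° − 10 − 40 = 0 → A_y = 50 − 28.2849 × 0.731354 = 29.31 kN.

T = 28.28 kN, A_x = 19.29 kN, A_y = 29.31 kN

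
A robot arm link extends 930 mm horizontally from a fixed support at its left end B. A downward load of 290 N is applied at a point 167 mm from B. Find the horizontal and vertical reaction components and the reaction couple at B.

B_x = 0, B_y = 290.0 N, M_B = 48430 N·mm

ΣF_x = 0: B_x = 0.
ΣF_y = 0: B_y − 290 = 0 → B_y = 290.0 N.
ΣM about B: M_B − 290·167 = 0 → M_B = 48430 N·mm.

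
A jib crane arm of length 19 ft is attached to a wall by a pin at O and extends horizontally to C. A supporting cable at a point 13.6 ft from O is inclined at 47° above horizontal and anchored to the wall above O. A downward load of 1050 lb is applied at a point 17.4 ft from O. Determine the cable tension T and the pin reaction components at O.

T = 1837 lb, O_x = 1253 lb, O_y = -293.4 lb

ΣM about O: T·sin47°·13.6 − 1050·17.4 = 0 → T = 18270/(13.6·0.731354) = 1836.84 ≈ 1837 lb.
ΣF_x = 0: O_x − T·cos47° = 0 → O_x = 1836.84 × 0.681998 = 1253 lb.
ΣF_y = 0: O_y + T·sin47° − 1050 = 0 → O_y = 1050 − 1836.84 × 0.731354 = -293.4 lb.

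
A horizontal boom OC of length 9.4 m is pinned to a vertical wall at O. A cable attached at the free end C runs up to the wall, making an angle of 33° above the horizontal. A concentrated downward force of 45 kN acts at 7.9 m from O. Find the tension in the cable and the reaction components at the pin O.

ΣM about O: T·sin33°·9.4 − 45·7.9 = 0 → T = 355.5/(9.4·0.544639) = 69.4389 ≈ 69.44 kN.
ΣF_x = 0: O_x − T·cos33° = 0 → O_x = 69.4389 × 0.838671 = 58.24 kN.
ΣF_y = 0: O_y + T·sin33° − 45 = 0 → O_y = 45 − 69.4389 × 0.544639 = 7.181 kN.

T = 69.44 kN, O_x = 58.24 kN, O_y = 7.181 kN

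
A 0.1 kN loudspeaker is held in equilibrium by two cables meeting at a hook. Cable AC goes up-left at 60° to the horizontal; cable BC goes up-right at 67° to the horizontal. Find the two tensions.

ΣF_x = 0: −T_AC·cos60° + T_BC·cos67° = 0 → T_BC = 1.27965·T_AC.
ΣF_y = 0: T_AC·sin60° + T_BC·sin67° = 0.1.
Substitute: T_AC·(0.866025 + 1.27965·0.920505) = 0.1 → T_AC = 0.0489249 ≈ 0.04892 kN.
Then T_BC = 1.27965 × 0.0489249 = 0.06261 kN.

T_AC = 0.04892 kN, T_BC = 0.06261 kN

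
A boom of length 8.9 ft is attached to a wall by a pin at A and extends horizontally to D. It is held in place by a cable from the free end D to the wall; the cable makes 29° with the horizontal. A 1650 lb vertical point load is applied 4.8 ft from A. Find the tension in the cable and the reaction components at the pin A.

T = 1836 lb, A_x = 1605 lb, A_y = 760.1 lb

ΣM about A: T·sin29°·8.9 − 1650·4.8 = 0 → T = 7920/(8.9·0.48481) = 1835.54 ≈ 1836 lb.
ΣF_x = 0: A_x − T·cos29° = 0 → A_x = 1835.54 × 0.87462 = 1605 lb.
ΣF_y = 0: A_y + T·sin29° − 1650 = 0 → A_y = 1650 − 1835.54 × 0.48481 = 760.1 lb.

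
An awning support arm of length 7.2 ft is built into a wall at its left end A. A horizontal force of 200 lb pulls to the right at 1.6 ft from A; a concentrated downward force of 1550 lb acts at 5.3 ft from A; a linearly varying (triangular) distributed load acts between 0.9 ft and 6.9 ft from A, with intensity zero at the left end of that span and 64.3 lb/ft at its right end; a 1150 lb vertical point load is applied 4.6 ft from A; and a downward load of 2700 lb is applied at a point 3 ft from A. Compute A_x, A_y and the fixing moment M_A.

Resultant of the triangular load: ½ × 64.3 × 6 = 192.9 lb, acting at 4.9 ft from A (one-third of the span from the peak).
ΣF_x = 0: A_x + 200 = 0 → A_x = -200.0 lb.
ΣF_y = 0: A_y − 1550 − ½·64.3·6 − 1150 − 2700 = 0 → A_y = 5593 lb.
ΣM about A: M_A − 1550·5.3 − (½·64.3·6)·4.9 − 1150·4.6 − 2700·3 = 0 → M_A = 22550 lb·ft.

A_x = -200.0 lb, A_y = 5593 lb, M_A = 22550 lb·ft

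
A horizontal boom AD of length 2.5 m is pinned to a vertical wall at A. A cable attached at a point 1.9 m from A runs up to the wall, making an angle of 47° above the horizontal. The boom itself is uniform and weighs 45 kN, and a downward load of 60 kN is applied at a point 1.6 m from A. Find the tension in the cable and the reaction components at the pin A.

ΣM about A: T·sin47°·1.9 − 45·1.25 − 60·1.6 = 0 → T = 152.25/(1.9·0.731354) = 109.566 ≈ 109.6 kN.
ΣF_x = 0: A_x − T·cos47° = 0 → A_x = 109.566 × 0.681998 = 74.72 kN.
ΣF_y = 0: A_y + T·sin47° − 45 − 60 = 0 → A_y = 105 − 109.566 × 0.731354 = 24.87 kN.

T = 109.6 kN, A_x = 74.72 kN, A_y = 24.87 kN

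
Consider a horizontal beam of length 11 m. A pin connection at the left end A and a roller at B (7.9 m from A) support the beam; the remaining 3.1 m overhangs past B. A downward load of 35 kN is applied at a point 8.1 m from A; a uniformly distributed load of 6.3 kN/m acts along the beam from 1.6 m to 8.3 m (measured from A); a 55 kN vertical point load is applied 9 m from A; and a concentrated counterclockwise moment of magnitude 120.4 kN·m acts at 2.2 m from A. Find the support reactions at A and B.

A_x = 0, A_y = 22.46 kN, B_y = 109.8 kN

Resultant of the distributed load: 6.3 × 6.7 = 42.21 kN at 4.95 m from A.
Moments about A: B_y·7.9 − 35·8.1 − (6.3·6.7)·4.95 − 55·9 + 120.4 = 0 → B_y = 867.0395/7.9 = 109.752 ≈ 109.8 kN.
ΣF_y = 0: A_y + 109.752 − 35 − 6.3·6.7 − 55 = 0 → A_y = 22.46 kN.
ΣF_x = 0: no horizontal applied forces, so A_x = 0.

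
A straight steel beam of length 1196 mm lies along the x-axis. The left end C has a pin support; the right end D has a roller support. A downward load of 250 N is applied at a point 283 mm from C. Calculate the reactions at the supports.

Moments about C: D_y·1196 − 250·283 = 0 → D_y = 70750/1196 = 59.1555 ≈ 59.16 N.
ΣF_y = 0: C_y + 59.1555 − 250 = 0 → C_y = 190.8 N.
ΣF_x = 0: no horizontal applied forces, so C_x = 0.

C_x = 0, C_y = 190.8 N, D_y = 59.16 N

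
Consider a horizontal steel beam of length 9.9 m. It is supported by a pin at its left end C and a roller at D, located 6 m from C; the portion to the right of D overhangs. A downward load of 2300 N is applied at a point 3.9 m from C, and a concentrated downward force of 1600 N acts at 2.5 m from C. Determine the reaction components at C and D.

C_x = 0, C_y = 1738 N, D_y = 2162 N

Taking moments about C: D_y·6 − 2300·3.9 − 1600·2.5 = 0 → D_y = 12970/6 = 2161.67 ≈ 2162 N.
ΣF_y = 0: C_y + 2161.67 − 2300 − 1600 = 0 → C_y = 1738 N.
ΣF_x = 0: no horizontal applied forces, so C_x = 0.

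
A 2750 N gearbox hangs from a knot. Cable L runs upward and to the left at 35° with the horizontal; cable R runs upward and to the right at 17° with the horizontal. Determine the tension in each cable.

ΣF_x = 0: −T_L·cos35° + T_R·cos17° = 0 → T_R = 0.856581·T_L.
ΣF_y = 0: T_L·sin35° + T_R·sin17° = 2750.
Substitute: T_L·(0.573576 + 0.856581·0.292372) = 2750 → T_L = 3337.31 ≈ 3337 N.
Then T_R = 0.856581 × 3337.31 = 2859 N.

T_L = 3337 N, T_R = 2859 N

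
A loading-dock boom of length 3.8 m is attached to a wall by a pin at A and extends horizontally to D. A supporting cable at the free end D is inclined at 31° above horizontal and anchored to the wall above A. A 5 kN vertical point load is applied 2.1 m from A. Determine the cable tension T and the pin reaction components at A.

T = 5.365 kN, A_x = 4.599 kN, A_y = 2.237 kN

ΣM about A: T·sin31°·3.8 − 5·2.1 = 0 → T = 10.5/(3.8·0.515038) = 5.36496 ≈ 5.365 kN.
ΣF_x = 0: A_x − T·cos31° = 0 → A_x = 5.36496 × 0.857167 = 4.599 kN.
ΣF_y = 0: A_y + T·sin31° − 5 = 0 → A_y = 5 − 5.36496 × 0.515038 = 2.237 kN.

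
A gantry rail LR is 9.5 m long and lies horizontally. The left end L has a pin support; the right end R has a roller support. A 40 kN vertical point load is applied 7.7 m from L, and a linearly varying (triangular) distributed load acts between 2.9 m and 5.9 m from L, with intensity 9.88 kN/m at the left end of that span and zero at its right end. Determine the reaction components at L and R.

Resultant of the triangular load: ½ × 9.88 × 3 = 14.82 kN, acting at 3.9 m from L (one-third of the span from the peak).
ΣM about L: R_y·9.5 − 40·7.7 − (½·9.88·3)·3.9 = 0 → R_y = 365.798/9.5 = 38.5051 ≈ 38.51 kN.
ΣF_y = 0: L_y + 38.5051 − 40 − ½·9.88·3 = 0 → L_y = 16.31 kN.
ΣF_x = 0: no horizontal applied forces, so L_x = 0.

L_x = 0, L_y = 16.31 kN, R_y = 38.51 kN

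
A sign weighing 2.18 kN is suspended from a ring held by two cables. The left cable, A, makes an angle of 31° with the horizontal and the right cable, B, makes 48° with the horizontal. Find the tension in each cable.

ΣF_x = 0: −T_A·cos31° + T_B·cos48° = 0 → T_B = 1.28102·T_A.
ΣF_y = 0: T_A·sin31° + T_B·sin48° = 2.18.
Substitute: T_A·(0.515038 + 1.28102·0.743145) = 2.18 → T_A = 1.486 kN.
Then T_B = 1.28102 × 1.486 = 1.904 kN.

T_A = 1.486 kN, T_B = 1.904 kN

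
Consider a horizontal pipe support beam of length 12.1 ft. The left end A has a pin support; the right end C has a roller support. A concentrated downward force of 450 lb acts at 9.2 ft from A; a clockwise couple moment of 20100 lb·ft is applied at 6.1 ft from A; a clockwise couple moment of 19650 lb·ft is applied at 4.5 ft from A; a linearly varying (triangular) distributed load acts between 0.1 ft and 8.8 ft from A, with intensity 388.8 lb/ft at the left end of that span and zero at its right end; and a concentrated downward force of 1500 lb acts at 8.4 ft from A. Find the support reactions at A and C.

Resultant of the triangular load: ½ × 388.8 × 8.7 = 1691.28 lb, acting at 3 ft from A (one-third of the span from the peak).
ΣM about A: C_y·12.1 − 450·9.2 − 20100 − 19650 − (½·388.8·8.7)·3 − 1500·8.4 = 0 → C_y = 61563.84/12.1 = 5087.92 ≈ 5088 lb.
ΣF_y = 0: A_y + 5087.92 − 450 − ½·388.8·8.7 − 1500 = 0 → A_y = -1447 lb.
ΣF_x = 0: no horizontal applied forces, so A_x = 0.

A_x = 0, A_y = -1447 lb, C_y = 5088 lb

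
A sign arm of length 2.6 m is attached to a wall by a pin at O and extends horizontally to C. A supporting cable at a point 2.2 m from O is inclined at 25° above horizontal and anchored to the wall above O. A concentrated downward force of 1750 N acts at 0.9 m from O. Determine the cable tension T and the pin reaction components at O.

T = 1694 N, O_x = 1535 N, O_y = 1034 N

ΣM about O: T·sin25°·2.2 − 1750·0.9 = 0 → T = 1575/(2.2·0.422618) = 1693.99 ≈ 1694 N.
ΣF_x = 0: O_x − T·cos25° = 0 → O_x = 1693.99 × 0.906308 = 1535 N.
ΣF_y = 0: O_y + T·sin25° − 1750 = 0 → O_y = 1750 − 1693.99 × 0.422618 = 1034 N.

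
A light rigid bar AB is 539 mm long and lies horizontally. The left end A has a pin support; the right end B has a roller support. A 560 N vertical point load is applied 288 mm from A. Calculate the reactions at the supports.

ΣM about A: B_y·539 − 560·288 = 0 → B_y = 161280/539 = 299.221 ≈ 299.2 N.
ΣF_y = 0: A_y + 299.221 − 560 = 0 → A_y = 260.8 N.
ΣF_x = 0: no horizontal applied forces, so A_x = 0.

A_x = 0, A_y = 260.8 N, B_y = 299.2 N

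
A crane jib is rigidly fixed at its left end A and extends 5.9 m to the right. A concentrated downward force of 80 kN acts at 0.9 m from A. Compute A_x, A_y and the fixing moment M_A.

A_x = 0, A_y = 80.00 kN, M_A = 72.00 kN·m

ΣF_x = 0: A_x = 0.
ΣF_y = 0: A_y − 80 = 0 → A_y = 80.00 kN.
ΣM about A: M_A − 80·0.9 = 0 → M_A = 72.00 kN·m.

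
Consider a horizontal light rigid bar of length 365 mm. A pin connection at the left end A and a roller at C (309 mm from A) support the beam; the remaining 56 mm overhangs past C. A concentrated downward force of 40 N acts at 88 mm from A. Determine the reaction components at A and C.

A_x = 0, A_y = 28.61 N, C_y = 11.39 N

Taking moments about A: C_y·309 − 40·88 = 0 → C_y = 3520/309 = 11.3916 ≈ 11.39 N.
ΣF_y = 0: A_y + 11.3916 − 40 = 0 → A_y = 28.61 N.
ΣF_x = 0: no horizontal applied forces, so A_x = 0.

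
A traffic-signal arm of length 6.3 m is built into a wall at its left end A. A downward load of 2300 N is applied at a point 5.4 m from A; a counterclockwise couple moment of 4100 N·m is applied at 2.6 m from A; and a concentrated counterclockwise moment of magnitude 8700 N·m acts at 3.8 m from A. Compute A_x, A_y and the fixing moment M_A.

A_x = 0, A_y = 2300 N, M_A = -380.0 N·m

ΣF_x = 0: A_x = 0.
ΣF_y = 0: A_y − 2300 = 0 → A_y = 2300 N.
ΣM about A: M_A − 2300·5.4 + 4100 + 8700 = 0 → M_A = -380.0 N·m.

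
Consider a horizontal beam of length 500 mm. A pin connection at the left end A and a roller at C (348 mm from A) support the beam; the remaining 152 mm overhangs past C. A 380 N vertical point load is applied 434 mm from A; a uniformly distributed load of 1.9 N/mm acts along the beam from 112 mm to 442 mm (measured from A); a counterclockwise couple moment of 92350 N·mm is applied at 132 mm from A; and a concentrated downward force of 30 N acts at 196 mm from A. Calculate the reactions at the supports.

Resultant of the distributed load: 1.9 × 330 = 627 N at 277 mm from A.
Moments about A: C_y·348 − 380·434 − (1.9·330)·277 + 92350 − 30·196 = 0 → C_y = 252129/348 = 724.509 ≈ 724.5 N.
ΣF_y = 0: A_y + 724.509 − 380 − 1.9·330 − 30 = 0 → A_y = 312.5 N.
ΣF_x = 0: no horizontal applied forces, so A_x = 0.

A_x = 0, A_y = 312.5 N, C_y = 724.5 N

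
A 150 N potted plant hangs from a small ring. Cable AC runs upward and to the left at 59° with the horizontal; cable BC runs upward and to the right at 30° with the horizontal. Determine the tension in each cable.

T_AC = 129.9 N, T_BC = 77.27 N

ΣF_x = 0: −T_AC·cos59° + T_BC·cos30° = 0 → T_BC = 0.594715·T_AC.
ΣF_y = 0: T_AC·sin59° + T_BC·sin30° = 150.
Substitute: T_AC·(0.857167 + 0.594715·0.5) = 150 → T_AC = 129.924 ≈ 129.9 N.
Then T_BC = 0.594715 × 129.924 = 77.27 N.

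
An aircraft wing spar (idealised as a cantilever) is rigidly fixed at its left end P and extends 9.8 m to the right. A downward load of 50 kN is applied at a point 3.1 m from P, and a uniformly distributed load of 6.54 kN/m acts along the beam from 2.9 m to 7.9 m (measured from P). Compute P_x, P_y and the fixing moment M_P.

P_x = 0, P_y = 82.70 kN, M_P = 331.6 kN·m

Resultant of the distributed load: 6.54 × 5 = 32.7 kN at 5.4 m from P.
ΣF_x = 0: P_x = 0.
ΣF_y = 0: P_y − 50 − 6.54·5 = 0 → P_y = 82.70 kN.
ΣM about P: M_P − 50·3.1 − (6.54·5)·5.4 = 0 → M_P = 331.6 kN·m.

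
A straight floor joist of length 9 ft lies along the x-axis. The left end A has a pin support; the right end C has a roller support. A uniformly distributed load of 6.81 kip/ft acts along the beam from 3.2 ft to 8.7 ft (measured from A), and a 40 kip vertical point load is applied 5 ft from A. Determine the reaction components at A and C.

Resultant of the distributed load: 6.81 × 5.5 = 37.455 kip at 5.95 ft from A.
Taking moments about A: C_y·9 − (6.81·5.5)·5.95 − 40·5 = 0 → C_y = 422.85725/9 = 46.9841 ≈ 46.98 kip.
ΣF_y = 0: A_y + 46.9841 − 6.81·5.5 − 40 = 0 → A_y = 30.47 kip.
ΣF_x = 0: no horizontal applied forces, so A_x = 0.

A_x = 0, A_y = 30.47 kip, C_y = 46.98 kip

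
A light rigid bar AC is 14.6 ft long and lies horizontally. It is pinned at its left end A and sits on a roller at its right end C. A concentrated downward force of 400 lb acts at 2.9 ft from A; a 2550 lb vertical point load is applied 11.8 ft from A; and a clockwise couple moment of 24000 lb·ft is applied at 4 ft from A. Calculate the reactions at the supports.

A_x = 0, A_y = -834.2 lb, C_y = 3784 lb

ΣM about A: C_y·14.6 − 400·2.9 − 2550·11.8 − 24000 = 0 → C_y = 55250/14.6 = 3784.25 ≈ 3784 lb.
ΣF_y = 0: A_y + 3784.25 − 400 − 2550 = 0 → A_y = -834.2 lb.
ΣF_x = 0: no horizontal applied forces, so A_x = 0.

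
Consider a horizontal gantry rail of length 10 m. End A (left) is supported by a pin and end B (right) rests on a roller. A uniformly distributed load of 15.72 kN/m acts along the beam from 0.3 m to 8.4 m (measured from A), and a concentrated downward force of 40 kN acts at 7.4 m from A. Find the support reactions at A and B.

A_x = 0, A_y = 82.34 kN, B_y = 84.99 kN

Resultant of the distributed load: 15.72 × 8.1 = 127.332 kN at 4.35 m from A.
ΣM about A: B_y·10 − (15.72·8.1)·4.35 − 40·7.4 = 0 → B_y = 849.8942/10 = 84.9894 ≈ 84.99 kN.
ΣF_y = 0: A_y + 84.9894 − 15.72·8.1 − 40 = 0 → A_y = 82.34 kN.
ΣF_x = 0: no horizontal applied forces, so A_x = 0.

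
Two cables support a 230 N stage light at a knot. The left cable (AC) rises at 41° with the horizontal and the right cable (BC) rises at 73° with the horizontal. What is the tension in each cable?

ΣF_x = 0: −T_AC·cos41° + T_BC·cos73° = 0 → T_BC = 2.58134·T_AC.
ΣF_y = 0: T_AC·sin41° + T_BC·sin73° = 230.
Substitute: T_AC·(0.656059 + 2.58134·0.956305) = 230 → T_AC = 73.6092 ≈ 73.61 N.
Then T_BC = 2.58134 × 73.6092 = 190.0 N.

T_AC = 73.61 N, T_BC = 190.0 N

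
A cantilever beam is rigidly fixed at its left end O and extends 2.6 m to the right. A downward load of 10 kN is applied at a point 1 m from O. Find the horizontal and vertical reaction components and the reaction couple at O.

ΣF_x = 0: O_x = 0.
ΣF_y = 0: O_y − 10 = 0 → O_y = 10.00 kN.
ΣM about O: M_O − 10·1 = 0 → M_O = 10.00 kN·m.

O_x = 0, O_y = 10.00 kN, M_O = 10.00 kN·m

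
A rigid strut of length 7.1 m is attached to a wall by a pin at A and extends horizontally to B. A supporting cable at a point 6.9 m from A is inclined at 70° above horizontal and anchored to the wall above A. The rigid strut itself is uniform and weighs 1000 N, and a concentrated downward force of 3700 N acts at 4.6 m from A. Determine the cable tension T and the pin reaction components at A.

T = 3172 N, A_x = 1085 N, A_y = 1719 N

ΣM about A: T·sin70°·6.9 − 1000·3.55 − 3700·4.6 = 0 → T = 20570/(6.9·0.939693) = 3172.48 ≈ 3172 N.
ΣF_x = 0: A_x − T·cos70° = 0 → A_x = 3172.48 × 0.34202 = 1085 N.
ΣF_y = 0: A_y + T·sin70° − 1000 − 3700 = 0 → A_y = 4700 − 3172.48 × 0.939693 = 1719 N.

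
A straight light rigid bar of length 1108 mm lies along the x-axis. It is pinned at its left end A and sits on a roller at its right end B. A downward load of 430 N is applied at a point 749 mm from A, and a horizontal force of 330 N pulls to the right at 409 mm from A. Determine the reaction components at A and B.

A_x = -330.0 N, A_y = 139.3 N, B_y = 290.7 N

ΣM about A: B_y·1108 − 430·749 = 0 → B_y = 322070/1108 = 290.677 ≈ 290.7 N.
ΣF_y = 0: A_y + 290.677 − 430 = 0 → A_y = 139.3 N.
ΣF_x = 0: A_x + 330 = 0 → A_x = -330.0 N.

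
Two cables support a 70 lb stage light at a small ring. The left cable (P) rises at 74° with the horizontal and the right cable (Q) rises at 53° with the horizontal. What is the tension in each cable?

ΣF_x = 0: −T_P·cos74° + T_Q·cos53° = 0 → T_Q = 0.45801·T_P.
ΣF_y = 0: T_P·sin74° + T_Q·sin53° = 70.
Substitute: T_P·(0.961262 + 0.45801·0.798636) = 70 → T_P = 52.7488 ≈ 52.75 lb.
Then T_Q = 0.45801 × 52.7488 = 24.16 lb.

T_P = 52.75 lb, T_Q = 24.16 lb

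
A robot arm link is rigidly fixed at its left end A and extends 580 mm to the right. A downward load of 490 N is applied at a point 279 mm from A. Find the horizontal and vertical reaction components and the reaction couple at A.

ΣF_x = 0: A_x = 0.
ΣF_y = 0: A_y − 490 = 0 → A_y = 490.0 N.
ΣM about A: M_A − 490·279 = 0 → M_A = 136700 N·mm.

A_x = 0, A_y = 490.0 N, M_A = 136700 N·mm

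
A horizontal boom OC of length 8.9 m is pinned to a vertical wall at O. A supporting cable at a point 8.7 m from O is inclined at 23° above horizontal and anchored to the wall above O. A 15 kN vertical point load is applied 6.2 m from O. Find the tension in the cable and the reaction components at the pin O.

T = 27.36 kN, O_x = 25.18 kN, O_y = 4.310 kN

ΣM about O: T·sin23°·8.7 − 15·6.2 = 0 → T = 93/(8.7·0.390731) = 27.3581 ≈ 27.36 kN.
ΣF_x = 0: O_x − T·cos23° = 0 → O_x = 27.3581 × 0.920505 = 25.18 kN.
ΣF_y = 0: O_y + T·sin23° − 15 = 0 → O_y = 15 − 27.3581 × 0.390731 = 4.310 kN.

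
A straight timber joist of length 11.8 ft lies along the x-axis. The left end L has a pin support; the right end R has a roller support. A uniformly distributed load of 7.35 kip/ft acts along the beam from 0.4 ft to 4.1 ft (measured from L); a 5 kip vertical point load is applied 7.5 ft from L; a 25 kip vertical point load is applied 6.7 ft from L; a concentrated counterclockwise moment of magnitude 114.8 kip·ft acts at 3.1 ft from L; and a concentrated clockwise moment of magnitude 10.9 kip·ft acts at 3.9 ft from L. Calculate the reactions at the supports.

Resultant of the distributed load: 7.35 × 3.7 = 27.195 kip at 2.25 ft from L.
ΣM about L: R_y·11.8 − (7.35·3.7)·2.25 − 5·7.5 − 25·6.7 + 114.8 − 10.9 = 0 → R_y = 162.28875/11.8 = 13.7533 ≈ 13.75 kip.
ΣF_y = 0: L_y + 13.7533 − 7.35·3.7 − 5 − 25 = 0 → L_y = 43.44 kip.
ΣF_x = 0: no horizontal applied forces, so L_x = 0.

L_x = 0, L_y = 43.44 kip, R_y = 13.75 kip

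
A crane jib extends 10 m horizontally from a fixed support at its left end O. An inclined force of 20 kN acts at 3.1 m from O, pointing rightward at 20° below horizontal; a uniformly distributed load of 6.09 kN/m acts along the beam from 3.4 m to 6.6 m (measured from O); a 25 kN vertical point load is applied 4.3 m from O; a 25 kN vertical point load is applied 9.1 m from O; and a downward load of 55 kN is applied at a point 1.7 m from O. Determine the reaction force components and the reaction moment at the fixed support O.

Resultant of the distributed load: 6.09 × 3.2 = 19.488 kN at 5 m from O.
ΣF_x = 0: O_x + 20·cos20° = 0 → O_x = -18.79 kN.
ΣF_y = 0: O_y − 20·sin20° − 6.09·3.2 − 25 − 25 − 55 = 0 → O_y = 131.3 kN.
ΣM about O: M_O − 20·sin20°·3.1 − (6.09·3.2)·5 − 25·4.3 − 25·9.1 − 55·1.7 = 0 → M_O = 547.1 kN·m.

O_x = -18.79 kN, O_y = 131.3 kN, M_O = 547.1 kN·m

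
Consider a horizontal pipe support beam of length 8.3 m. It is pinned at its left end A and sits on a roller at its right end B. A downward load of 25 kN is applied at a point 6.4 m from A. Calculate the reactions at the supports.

Taking moments about A: B_y·8.3 − 25·6.4 = 0 → B_y = 160/8.3 = 19.2771 ≈ 19.28 kN.
ΣF_y = 0: A_y + 19.2771 − 25 = 0 → A_y = 5.723 kN.
ΣF_x = 0: no horizontal applied forces, so A_x = 0.

A_x = 0, A_y = 5.723 kN, B_y = 19.28 kN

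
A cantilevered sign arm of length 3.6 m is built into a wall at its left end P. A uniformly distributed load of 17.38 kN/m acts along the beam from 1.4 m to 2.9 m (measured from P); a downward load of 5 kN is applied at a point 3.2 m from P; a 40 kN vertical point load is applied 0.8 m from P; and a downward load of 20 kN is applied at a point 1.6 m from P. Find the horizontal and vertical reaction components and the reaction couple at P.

P_x = 0, P_y = 91.07 kN, M_P = 136.1 kN·m

Resultant of the distributed load: 17.38 × 1.5 = 26.07 kN at 2.15 m from P.
ΣF_x = 0: P_x = 0.
ΣF_y = 0: P_y − 17.38·1.5 − 5 − 40 − 20 = 0 → P_y = 91.07 kN.
ΣM about P: M_P − (17.38·1.5)·2.15 − 5·3.2 − 40·0.8 − 20·1.6 = 0 → M_P = 136.1 kN·m.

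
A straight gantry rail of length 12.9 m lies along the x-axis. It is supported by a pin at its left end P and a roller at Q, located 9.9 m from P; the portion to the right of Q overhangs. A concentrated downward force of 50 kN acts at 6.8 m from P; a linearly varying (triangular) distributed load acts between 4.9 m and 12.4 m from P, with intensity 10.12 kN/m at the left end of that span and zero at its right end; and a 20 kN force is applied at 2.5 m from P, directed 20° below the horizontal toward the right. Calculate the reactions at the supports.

Resultant of the triangular load: ½ × 10.12 × 7.5 = 37.95 kN, acting at 7.4 m from P (one-third of the span from the peak).
Taking moments about P: Q_y·9.9 − 50·6.8 − (½·10.12·7.5)·7.4 − 20·sin20°·2.5 = 0 → Q_y = 637.931/9.9 = 64.4375 ≈ 64.44 kN.
ΣF_y = 0: P_y + 64.4375 − 50 − ½·10.12·7.5 − 20·sin20° = 0 → P_y = 30.35 kN.
ΣF_x = 0: P_x + 20·cos20° = 0 → P_x = -18.79 kN.

P_x = -18.79 kN, P_y = 30.35 kN, Q_y = 64.44 kN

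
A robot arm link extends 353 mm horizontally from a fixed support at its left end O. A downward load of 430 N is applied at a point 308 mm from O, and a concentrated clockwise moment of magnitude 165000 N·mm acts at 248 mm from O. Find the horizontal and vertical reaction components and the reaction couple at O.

O_x = 0, O_y = 430.0 N, M_O = 297400 N·mm

ΣF_x = 0: O_x = 0.
ΣF_y = 0: O_y − 430 = 0 → O_y = 430.0 N.
ΣM about O: M_O − 430·308 − 165000 = 0 → M_O = 297400 N·mm.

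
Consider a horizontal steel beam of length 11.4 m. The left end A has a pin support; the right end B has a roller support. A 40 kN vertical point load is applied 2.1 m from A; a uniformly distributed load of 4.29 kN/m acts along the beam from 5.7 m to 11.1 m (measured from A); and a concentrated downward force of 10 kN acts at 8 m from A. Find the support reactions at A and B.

Resultant of the distributed load: 4.29 × 5.4 = 23.166 kN at 8.4 m from A.
Moments about A: B_y·11.4 − 40·2.1 − (4.29·5.4)·8.4 − 10·8 = 0 → B_y = 358.5944/11.4 = 31.4556 ≈ 31.46 kN.
ΣF_y = 0: A_y + 31.4556 − 40 − 4.29·5.4 − 10 = 0 → A_y = 41.71 kN.
ΣF_x = 0: no horizontal applied forces, so A_x = 0.

A_x = 0, A_y = 41.71 kN, B_y = 31.46 kN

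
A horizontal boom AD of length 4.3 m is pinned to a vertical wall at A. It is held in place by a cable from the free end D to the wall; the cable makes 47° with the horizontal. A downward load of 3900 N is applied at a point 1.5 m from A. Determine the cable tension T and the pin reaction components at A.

ΣM about A: T·sin47°·4.3 − 3900·1.5 = 0 → T = 5850/(4.3·0.731354) = 1860.2 ≈ 1860 N.
ΣF_x = 0: A_x − T·cos47° = 0 → A_x = 1860.2 × 0.681998 = 1269 N.
ΣF_y = 0: A_y + T·sin47° − 3900 = 0 → A_y = 3900 − 1860.2 × 0.731354 = 2540 N.

T = 1860 N, A_x = 1269 N, A_y = 2540 N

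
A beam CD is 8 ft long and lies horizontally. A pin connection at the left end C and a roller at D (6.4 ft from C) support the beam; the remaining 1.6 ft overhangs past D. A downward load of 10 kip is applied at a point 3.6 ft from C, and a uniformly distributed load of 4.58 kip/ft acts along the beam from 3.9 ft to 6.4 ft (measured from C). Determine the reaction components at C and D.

C_x = 0, C_y = 6.611 kip, D_y = 14.84 kip

Resultant of the distributed load: 4.58 × 2.5 = 11.45 kip at 5.15 ft from C.
Taking moments about C: D_y·6.4 − 10·3.6 − (4.58·2.5)·5.15 = 0 → D_y = 94.9675/6.4 = 14.8387 ≈ 14.84 kip.
ΣF_y = 0: C_y + 14.8387 − 10 − 4.58·2.5 = 0 → C_y = 6.611 kip.
ΣF_x = 0: no horizontal applied forces, so C_x = 0.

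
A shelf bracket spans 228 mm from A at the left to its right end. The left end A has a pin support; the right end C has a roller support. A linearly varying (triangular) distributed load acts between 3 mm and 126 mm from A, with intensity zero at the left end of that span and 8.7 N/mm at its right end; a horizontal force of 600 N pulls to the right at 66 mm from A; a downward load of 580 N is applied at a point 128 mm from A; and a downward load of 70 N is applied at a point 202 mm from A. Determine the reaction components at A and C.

A_x = -600.0 N, A_y = 597.9 N, C_y = 587.1 N

Resultant of the triangular load: ½ × 8.7 × 123 = 535.05 N, acting at 85 mm from A (one-third of the span from the peak).
ΣM about A: C_y·228 − (½·8.7·123)·85 − 580·128 − 70·202 = 0 → C_y = 133859.25/228 = 587.102 ≈ 587.1 N.
ΣF_y = 0: A_y + 587.102 − ½·8.7·123 − 580 − 70 = 0 → A_y = 597.9 N.
ΣF_x = 0: A_x + 600 = 0 → A_x = -600.0 N.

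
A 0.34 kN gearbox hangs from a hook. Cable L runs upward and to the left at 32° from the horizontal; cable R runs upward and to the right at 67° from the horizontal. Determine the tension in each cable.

ΣF_x = 0: −T_L·cos32° + T_R·cos67° = 0 → T_R = 2.17041·T_L.
ΣF_y = 0: T_L·sin32° + T_R·sin67° = 0.34.
Substitute: T_L·(0.529919 + 2.17041·0.920505) = 0.34 → T_L = 0.134505 ≈ 0.1345 kN.
Then T_R = 2.17041 × 0.134505 = 0.2919 kN.

T_L = 0.1345 kN, T_R = 0.2919 kN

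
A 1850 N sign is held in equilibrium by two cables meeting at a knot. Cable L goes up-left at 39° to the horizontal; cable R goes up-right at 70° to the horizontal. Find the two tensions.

T_L = 669.2 N, T_R = 1521 N

ΣF_x = 0: −T_L·cos39° + T_R·cos70° = 0 → T_R = 2.27222·T_L.
ΣF_y = 0: T_L·sin39° + T_R·sin70° = 1850.
Substitute: T_L·(0.62932 + 2.27222·0.939693) = 1850 → T_L = 669.197 ≈ 669.2 N.
Then T_R = 2.27222 × 669.197 = 1521 N.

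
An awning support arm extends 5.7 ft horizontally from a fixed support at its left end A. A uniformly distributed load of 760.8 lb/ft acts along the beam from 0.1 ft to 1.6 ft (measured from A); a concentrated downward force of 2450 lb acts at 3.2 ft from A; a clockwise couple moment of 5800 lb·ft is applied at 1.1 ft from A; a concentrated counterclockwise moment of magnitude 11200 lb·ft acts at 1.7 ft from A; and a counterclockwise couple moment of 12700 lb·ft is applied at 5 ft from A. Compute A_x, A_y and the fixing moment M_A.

Resultant of the distributed load: 760.8 × 1.5 = 1141.2 lb at 0.85 ft from A.
ΣF_x = 0: A_x = 0.
ΣF_y = 0: A_y − 760.8·1.5 − 2450 = 0 → A_y = 3591 lb.
ΣM about A: M_A − (760.8·1.5)·0.85 − 2450·3.2 − 5800 + 11200 + 12700 = 0 → M_A = -9290 lb·ft.

A_x = 0, A_y = 3591 lb, M_A = -9290 lb·ft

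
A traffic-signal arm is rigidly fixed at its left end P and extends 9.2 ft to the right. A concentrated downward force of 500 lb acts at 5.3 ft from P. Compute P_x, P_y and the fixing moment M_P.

P_x = 0, P_y = 500.0 lb, M_P = 2650 lb·ft

ΣF_x = 0: P_x = 0.
ΣF_y = 0: P_y − 500 = 0 → P_y = 500.0 lb.
ΣM about P: M_P − 500·5.3 = 0 → M_P = 2650 lb·ft.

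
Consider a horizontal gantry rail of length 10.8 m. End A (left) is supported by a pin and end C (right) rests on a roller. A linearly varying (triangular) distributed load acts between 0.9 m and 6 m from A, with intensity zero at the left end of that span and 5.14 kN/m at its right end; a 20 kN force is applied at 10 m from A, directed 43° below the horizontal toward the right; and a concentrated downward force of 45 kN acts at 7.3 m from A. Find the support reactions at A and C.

Resultant of the triangular load: ½ × 5.14 × 5.1 = 13.107 kN, acting at 4.3 m from A (one-third of the span from the peak).
Taking moments about A: C_y·10.8 − (½·5.14·5.1)·4.3 − 20·sin43°·10 − 45·7.3 = 0 → C_y = 521.26/10.8 = 48.2648 ≈ 48.26 kN.
ΣF_y = 0: A_y + 48.2648 − ½·5.14·5.1 − 20·sin43° − 45 = 0 → A_y = 23.48 kN.
ΣF_x = 0: A_x + 20·cos43° = 0 → A_x = -14.63 kN.

A_x = -14.63 kN, A_y = 23.48 kN, C_y = 48.26 kN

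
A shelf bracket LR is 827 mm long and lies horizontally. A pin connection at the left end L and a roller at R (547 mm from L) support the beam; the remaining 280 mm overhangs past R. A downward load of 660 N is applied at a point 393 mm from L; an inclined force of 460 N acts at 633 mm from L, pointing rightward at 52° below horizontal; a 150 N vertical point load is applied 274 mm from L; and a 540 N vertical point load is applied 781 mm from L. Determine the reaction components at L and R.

L_x = -283.2 N, L_y = -27.32 N, R_y = 1740 N

ΣM about L: R_y·547 − 660·393 − 460·sin52°·633 − 150·274 − 540·781 = 0 → R_y = 951673/547 = 1739.8 ≈ 1740 N.
ΣF_y = 0: L_y + 1739.8 − 660 − 460·sin52° − 150 − 540 = 0 → L_y = -27.32 N.
ΣF_x = 0: L_x + 460·cos52° = 0 → L_x = -283.2 N.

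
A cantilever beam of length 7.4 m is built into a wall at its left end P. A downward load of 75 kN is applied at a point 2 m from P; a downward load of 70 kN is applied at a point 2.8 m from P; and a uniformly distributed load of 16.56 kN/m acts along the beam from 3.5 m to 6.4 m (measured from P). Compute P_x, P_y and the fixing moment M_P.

Resultant of the distributed load: 16.56 × 2.9 = 48.024 kN at 4.95 m from P.
ΣF_x = 0: P_x = 0.
ΣF_y = 0: P_y − 75 − 70 − 16.56·2.9 = 0 → P_y = 193.0 kN.
ΣM about P: M_P − 75·2 − 70·2.8 − (16.56·2.9)·4.95 = 0 → M_P = 583.7 kN·m.

P_x = 0, P_y = 193.0 kN, M_P = 583.7 kN·m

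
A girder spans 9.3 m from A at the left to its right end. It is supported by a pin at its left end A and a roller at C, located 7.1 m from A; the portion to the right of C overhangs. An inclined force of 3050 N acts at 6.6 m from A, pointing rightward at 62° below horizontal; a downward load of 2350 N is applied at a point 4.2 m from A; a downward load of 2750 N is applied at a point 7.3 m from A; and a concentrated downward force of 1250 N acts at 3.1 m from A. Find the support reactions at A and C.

ΣM about A: C_y·7.1 − 3050·sin62°·6.6 − 2350·4.2 − 2750·7.3 − 1250·3.1 = 0 → C_y = 51593.7/7.1 = 7266.72 ≈ 7267 N.
ΣF_y = 0: A_y + 7266.72 − 3050·sin62° − 2350 − 2750 − 1250 = 0 → A_y = 1776 N.
ΣF_x = 0: A_x + 3050·cos62° = 0 → A_x = -1432 N.

A_x = -1432 N, A_y = 1776 N, C_y = 7267 N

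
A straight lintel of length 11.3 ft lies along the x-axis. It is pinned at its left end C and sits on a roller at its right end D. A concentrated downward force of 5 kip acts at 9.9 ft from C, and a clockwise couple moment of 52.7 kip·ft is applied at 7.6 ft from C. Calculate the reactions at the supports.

Moments about C: D_y·11.3 − 5·9.9 − 52.7 = 0 → D_y = 102.2/11.3 = 9.04425 ≈ 9.044 kip.
ΣF_y = 0: C_y + 9.04425 − 5 = 0 → C_y = -4.044 kip.
ΣF_x = 0: no horizontal applied forces, so C_x = 0.

C_x = 0, C_y = -4.044 kip, D_y = 9.044 kip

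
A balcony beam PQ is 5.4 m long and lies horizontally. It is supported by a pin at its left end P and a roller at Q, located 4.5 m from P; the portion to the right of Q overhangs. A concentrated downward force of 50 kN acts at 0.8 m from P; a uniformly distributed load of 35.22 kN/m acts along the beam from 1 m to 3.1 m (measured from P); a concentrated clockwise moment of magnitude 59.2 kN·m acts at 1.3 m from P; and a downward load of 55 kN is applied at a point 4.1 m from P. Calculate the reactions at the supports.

Resultant of the distributed load: 35.22 × 2.1 = 73.962 kN at 2.05 m from P.
Moments about P: Q_y·4.5 − 50·0.8 − (35.22·2.1)·2.05 − 59.2 − 55·4.1 = 0 → Q_y = 476.3221/4.5 = 105.849 ≈ 105.8 kN.
ΣF_y = 0: P_y + 105.849 − 50 − 35.22·2.1 − 55 = 0 → P_y = 73.11 kN.
ΣF_x = 0: no horizontal applied forces, so P_x = 0.

P_x = 0, P_y = 73.11 kN, Q_y = 105.8 kN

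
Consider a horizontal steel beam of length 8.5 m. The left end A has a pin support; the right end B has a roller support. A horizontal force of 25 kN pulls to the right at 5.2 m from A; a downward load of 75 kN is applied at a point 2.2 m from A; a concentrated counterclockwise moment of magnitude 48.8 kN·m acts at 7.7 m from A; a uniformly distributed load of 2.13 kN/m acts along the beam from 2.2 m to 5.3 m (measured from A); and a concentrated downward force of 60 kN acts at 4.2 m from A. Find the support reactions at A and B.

A_x = -25.00 kN, A_y = 95.37 kN, B_y = 46.23 kN

Resultant of the distributed load: 2.13 × 3.1 = 6.603 kN at 3.75 m from A.
ΣM about A: B_y·8.5 − 75·2.2 + 48.8 − (2.13·3.1)·3.75 − 60·4.2 = 0 → B_y = 392.96125/8.5 = 46.2307 ≈ 46.23 kN.
ΣF_y = 0: A_y + 46.2307 − 75 − 2.13·3.1 − 60 = 0 → A_y = 95.37 kN.
ΣF_x = 0: A_x + 25 = 0 → A_x = -25.00 kN.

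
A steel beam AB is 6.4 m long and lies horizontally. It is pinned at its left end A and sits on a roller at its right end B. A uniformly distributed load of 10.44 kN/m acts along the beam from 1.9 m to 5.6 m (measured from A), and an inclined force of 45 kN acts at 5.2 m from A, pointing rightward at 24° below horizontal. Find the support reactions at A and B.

Resultant of the distributed load: 10.44 × 3.7 = 38.628 kN at 3.75 m from A.
ΣM about A: B_y·6.4 − (10.44·3.7)·3.75 − 45·sin24°·5.2 = 0 → B_y = 240.031/6.4 = 37.5048 ≈ 37.50 kN.
ΣF_y = 0: A_y + 37.5048 − 10.44·3.7 − 45·sin24° = 0 → A_y = 19.43 kN.
ΣF_x = 0: A_x + 45·cos24° = 0 → A_x = -41.11 kN.

A_x = -41.11 kN, A_y = 19.43 kN, B_y = 37.50 kN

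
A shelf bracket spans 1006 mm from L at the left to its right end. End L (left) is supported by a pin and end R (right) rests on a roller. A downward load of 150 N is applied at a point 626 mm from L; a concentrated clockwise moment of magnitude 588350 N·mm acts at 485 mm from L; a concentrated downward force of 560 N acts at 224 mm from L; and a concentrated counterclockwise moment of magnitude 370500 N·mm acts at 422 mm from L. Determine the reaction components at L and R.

Moments about L: R_y·1006 − 150·626 − 588350 − 560·224 + 370500 = 0 → R_y = 437190/1006 = 434.583 ≈ 434.6 N.
ΣF_y = 0: L_y + 434.583 − 150 − 560 = 0 → L_y = 275.4 N.
ΣF_x = 0: no horizontal applied forces, so L_x = 0.

L_x = 0, L_y = 275.4 N, R_y = 434.6 N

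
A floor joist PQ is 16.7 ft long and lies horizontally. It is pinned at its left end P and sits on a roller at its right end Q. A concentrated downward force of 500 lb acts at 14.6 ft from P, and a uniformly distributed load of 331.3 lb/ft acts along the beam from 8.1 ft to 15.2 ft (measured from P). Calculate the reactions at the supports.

Resultant of the distributed load: 331.3 × 7.1 = 2352.23 lb at 11.65 ft from P.
Taking moments about P: Q_y·16.7 − 500·14.6 − (331.3·7.1)·11.65 = 0 → Q_y = 34703.4795/16.7 = 2078.05 ≈ 2078 lb.
ΣF_y = 0: P_y + 2078.05 − 500 − 331.3·7.1 = 0 → P_y = 774.2 lb.
ΣF_x = 0: no horizontal applied forces, so P_x = 0.

P_x = 0, P_y = 774.2 lb, Q_y = 2078 lb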